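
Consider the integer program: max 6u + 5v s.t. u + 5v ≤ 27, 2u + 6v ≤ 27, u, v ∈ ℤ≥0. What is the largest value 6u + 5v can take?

Relaxing integrality, the LP optimum is 81.00 at (u,v) = (13.5, 0), which is not an integer point.
(u,v)=(13,0): 1·13+5·0=13≤27, 2·13+6·0=26≤27, objective 78.
(u,v)=(12,0): 1·12+5·0=12≤27, 2·12+6·0=24≤27, objective 72.
The best lattice point is (13,0), giving 78.

78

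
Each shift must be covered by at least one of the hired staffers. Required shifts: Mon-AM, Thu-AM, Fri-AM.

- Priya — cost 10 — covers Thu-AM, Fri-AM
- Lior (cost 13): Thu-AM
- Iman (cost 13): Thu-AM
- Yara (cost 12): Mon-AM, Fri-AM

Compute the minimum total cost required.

Choose Priya and Yara: together they cover Mon-AM, Thu-AM, Fri-AM — every shift.
Total cost: 10 + 12 = 22.
No cover costs less than 22.

22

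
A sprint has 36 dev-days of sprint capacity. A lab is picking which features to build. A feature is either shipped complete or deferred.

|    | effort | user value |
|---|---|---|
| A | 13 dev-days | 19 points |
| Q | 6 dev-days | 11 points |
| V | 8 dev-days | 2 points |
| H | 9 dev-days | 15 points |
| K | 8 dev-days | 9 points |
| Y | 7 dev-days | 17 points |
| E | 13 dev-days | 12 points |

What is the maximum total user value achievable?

62

This is an integer program with binary decision variables.
Allowing fractional choices, the relaxed optimum would be about 63.1, but features are indivisible.
A + Q + K + Y: effort 13 + 6 + 8 + 7 = 34 ≤ 36, user value 19 + 11 + 9 + 17 = 56.
Q + H + Y + E: effort 6 + 9 + 7 + 13 = 35 ≤ 36, user value 11 + 15 + 17 + 12 = 55.
A + Q + H + Y: effort 13 + 6 + 9 + 7 = 35 ≤ 36, user value 19 + 11 + 15 + 17 = 62.
Best is A, Q, H, and Y with total user value 62.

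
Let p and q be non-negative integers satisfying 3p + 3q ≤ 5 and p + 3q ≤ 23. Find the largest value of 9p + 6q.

Relaxing integrality, the LP optimum is 15.00 at (p,q) = (1.67, 0), which is not an integer point.
(p,q)=(1,0): 3·1+3·0=3≤5, 1·1+3·0=1≤23, objective 9.
(p,q)=(0,1): 3·0+3·1=3≤5, 1·0+3·1=3≤23, objective 6.
Maximum is 9 at (p,q)=(1,0).

9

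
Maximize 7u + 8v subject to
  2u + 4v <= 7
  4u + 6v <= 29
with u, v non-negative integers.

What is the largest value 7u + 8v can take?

The continuous relaxation peaks at (3.5, 0) with value 24.50; rounding to a feasible lattice point costs some objective.
(u,v)=(3,0): 2·3+4·0=6≤7, 4·3+6·0=12≤29, objective 21.
(u,v)=(2,0): 2·2+4·0=4≤7, 4·2+6·0=8≤29, objective 14.
The best lattice point is (3,0), giving 21.

21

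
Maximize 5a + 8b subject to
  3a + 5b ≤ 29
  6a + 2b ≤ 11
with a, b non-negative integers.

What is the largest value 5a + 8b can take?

40

(a,b)=(0,5) is feasible, giving 40.
(a,b)=(0,4) is feasible, giving 32.
Maximum is 40 at (a,b)=(0,5).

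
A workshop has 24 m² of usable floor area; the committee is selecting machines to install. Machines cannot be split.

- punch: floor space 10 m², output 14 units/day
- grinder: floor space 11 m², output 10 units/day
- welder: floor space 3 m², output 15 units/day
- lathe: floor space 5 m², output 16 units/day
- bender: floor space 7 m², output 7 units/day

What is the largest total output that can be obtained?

Allowing fractional choices, the relaxed optimum would be about 51.0, but machines are indivisible.
punch + welder + lathe: floor space 10 + 3 + 5 = 18 ≤ 24, output 14 + 15 + 16 = 45.
punch + grinder + welder: floor space 10 + 11 + 3 = 24 ≤ 24, output 14 + 10 + 15 = 39.
grinder + welder + lathe: floor space 11 + 3 + 5 = 19 ≤ 24, output 10 + 15 + 16 = 41.
Best is punch, welder, and lathe with total output 45.

45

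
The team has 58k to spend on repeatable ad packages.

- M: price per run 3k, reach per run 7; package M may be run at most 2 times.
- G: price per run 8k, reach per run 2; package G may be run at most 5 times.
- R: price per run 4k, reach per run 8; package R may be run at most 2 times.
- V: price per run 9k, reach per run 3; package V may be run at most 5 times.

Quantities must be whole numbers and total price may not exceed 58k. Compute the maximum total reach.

M has the best ratio (7/3); taking only M gives at most 2×7 = 14 (stopped by the supply cap of 2).
Mixing does better — 2×M, 1×G, 2×R, and 4×V: price 58 ≤ 58, reach 2·7 + 1·2 + 2·8 + 4·3 = 44.

44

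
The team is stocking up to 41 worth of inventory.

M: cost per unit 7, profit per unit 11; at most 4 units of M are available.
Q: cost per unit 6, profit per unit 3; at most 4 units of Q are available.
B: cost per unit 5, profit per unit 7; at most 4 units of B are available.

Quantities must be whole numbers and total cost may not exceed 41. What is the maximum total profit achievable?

4×M and 2×B: cost 38 ≤ 41, profit 4·11 + 2·7 = 58.
3×M and 4×B: cost 41 ≤ 41, profit 3·11 + 4·7 = 61.
Best is 61.

61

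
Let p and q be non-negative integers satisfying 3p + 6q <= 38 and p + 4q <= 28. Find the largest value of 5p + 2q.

The continuous relaxation peaks at (12.7, 0) with value 63.33; rounding to a feasible lattice point costs some objective.
(p,q)=(12,0): 3·12+6·0=36≤38, 1·12+4·0=12≤28, objective 60.
(p,q)=(11,0): 3·11+6·0=33≤38, 1·11+4·0=11≤28, objective 55.
No feasible integer point exceeds 60.

60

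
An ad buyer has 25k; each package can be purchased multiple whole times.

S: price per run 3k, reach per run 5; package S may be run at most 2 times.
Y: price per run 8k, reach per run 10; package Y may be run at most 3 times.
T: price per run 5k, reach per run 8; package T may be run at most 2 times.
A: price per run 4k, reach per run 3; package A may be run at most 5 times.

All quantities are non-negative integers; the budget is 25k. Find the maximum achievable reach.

S has the best ratio (5/3); taking only S gives at most 2×5 = 10 (stopped by the supply cap of 2).
Mixing does better — 2×S, 1×Y, and 2×T: price 24 ≤ 25, reach 2·5 + 1·10 + 2·8 = 36.

36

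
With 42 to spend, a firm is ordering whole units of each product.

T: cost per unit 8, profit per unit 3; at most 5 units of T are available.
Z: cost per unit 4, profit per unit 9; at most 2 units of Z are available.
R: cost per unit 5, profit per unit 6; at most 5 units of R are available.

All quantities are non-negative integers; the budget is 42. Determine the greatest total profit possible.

51

Z has the best ratio (9/4); taking only Z gives at most 2×9 = 18 (stopped by the supply cap of 2).
Mixing does better — 1×T, 2×Z, and 5×R: cost 41 ≤ 42, profit 1·3 + 2·9 + 5·6 = 51.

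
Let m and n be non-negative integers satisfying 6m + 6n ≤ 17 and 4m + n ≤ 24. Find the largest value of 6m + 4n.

12

Relaxing integrality, the LP optimum is 17.00 at (m,n) = (2.83, 0), which is not an integer point.
(m,n)=(2,0): 6·2+6·0=12≤17, 4·2+1·0=8≤24, objective 12.
(m,n)=(1,1): 6·1+6·1=12≤17, 4·1+1·1=5≤24, objective 10.
(m,n)=(1,0): 6·1+6·0=6≤17, 4·1+1·0=4≤24, objective 6.
Maximum is 12 at (m,n)=(2,0).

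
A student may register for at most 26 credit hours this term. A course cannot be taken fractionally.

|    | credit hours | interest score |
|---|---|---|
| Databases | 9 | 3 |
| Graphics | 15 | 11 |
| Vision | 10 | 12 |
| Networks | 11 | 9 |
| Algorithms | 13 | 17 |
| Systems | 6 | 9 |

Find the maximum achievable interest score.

Networks + Algorithms: credit hours 11 + 13 = 24 ≤ 26, interest score 9 + 17 = 26.
Algorithms + Systems: credit hours 13 + 6 = 19 ≤ 26, interest score 17 + 9 = 26.
Vision + Algorithms: credit hours 10 + 13 = 23 ≤ 26, interest score 12 + 17 = 29.
Best is Vision and Algorithms with total interest score 29.

29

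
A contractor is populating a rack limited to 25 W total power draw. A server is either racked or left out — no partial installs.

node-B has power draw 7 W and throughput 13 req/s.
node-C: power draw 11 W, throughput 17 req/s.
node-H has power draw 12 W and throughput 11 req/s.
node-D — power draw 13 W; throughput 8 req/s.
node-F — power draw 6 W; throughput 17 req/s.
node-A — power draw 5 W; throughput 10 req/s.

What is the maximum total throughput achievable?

47

This is an integer program with binary decision variables.
Allowing fractional choices, the relaxed optimum would be about 50.8, but servers are indivisible.
node-B + node-H + node-F: power draw 7 + 12 + 6 = 25 ≤ 25, throughput 13 + 11 + 17 = 41.
node-B + node-C + node-F: power draw 7 + 11 + 6 = 24 ≤ 25, throughput 13 + 17 + 17 = 47.
node-C + node-F + node-A: power draw 11 + 6 + 5 = 22 ≤ 25, throughput 17 + 17 + 10 = 44.
Best is node-B, node-C, and node-F with total throughput 47.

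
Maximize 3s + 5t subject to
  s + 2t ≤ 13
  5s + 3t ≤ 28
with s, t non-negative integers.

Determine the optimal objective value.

33

The continuous relaxation peaks at (2.43, 5.29) with value 33.71; rounding to a feasible lattice point costs some objective.
(s,t)=(1,6): 1·1+2·6=13≤13, 5·1+3·6=23≤28, objective 33.
(s,t)=(2,5): 1·2+2·5=12≤13, 5·2+3·5=25≤28, objective 31.
(s,t)=(0,6): 1·0+2·6=12≤13, 5·0+3·6=18≤28, objective 30.
Maximum is 33 at (s,t)=(1,6).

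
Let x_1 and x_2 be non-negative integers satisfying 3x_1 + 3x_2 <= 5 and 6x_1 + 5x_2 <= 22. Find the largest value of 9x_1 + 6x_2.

9

(x_1,x_2)=(1,0) is feasible, giving 9.
(x_1,x_2)=(0,1) is feasible, giving 6.
(x_1,x_2)=(0,0) is feasible, giving 0.
Maximum is 9 at (x_1,x_2)=(1,0).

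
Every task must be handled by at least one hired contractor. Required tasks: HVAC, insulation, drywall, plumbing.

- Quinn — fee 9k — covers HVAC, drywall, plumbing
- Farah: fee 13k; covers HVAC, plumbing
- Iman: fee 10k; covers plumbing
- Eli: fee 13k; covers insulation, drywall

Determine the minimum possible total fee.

22

Choose Quinn and Eli: together they cover HVAC, insulation, drywall, plumbing — every task.
Total fee: 9 + 13 = 22.
No cover costs less than 22.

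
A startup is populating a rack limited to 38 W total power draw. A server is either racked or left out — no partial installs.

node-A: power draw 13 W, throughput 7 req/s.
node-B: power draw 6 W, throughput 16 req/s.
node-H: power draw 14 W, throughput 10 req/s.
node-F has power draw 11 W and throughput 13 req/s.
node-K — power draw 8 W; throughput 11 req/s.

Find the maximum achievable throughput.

This is a 0-1 knapsack instance.
Allowing fractional choices, the relaxed optimum would be about 49.3, but servers are indivisible.
node-A + node-B + node-F + node-K: power draw 13 + 6 + 11 + 8 = 38 ≤ 38, throughput 7 + 16 + 13 + 11 = 47.
node-B + node-F + node-K: power draw 6 + 11 + 8 = 25 ≤ 38, throughput 16 + 13 + 11 = 40.
Best is node-A, node-B, node-F, and node-K with total throughput 47.

47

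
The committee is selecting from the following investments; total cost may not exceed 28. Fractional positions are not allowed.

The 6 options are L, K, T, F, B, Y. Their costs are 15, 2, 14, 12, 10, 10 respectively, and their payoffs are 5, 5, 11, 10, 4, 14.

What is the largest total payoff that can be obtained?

30

Allowing fractional choices, the relaxed optimum would be about 32.1, but investments are indivisible.
K + T + Y: cost 2 + 14 + 10 = 26 ≤ 28, payoff 5 + 11 + 14 = 30.
K + T + F: cost 2 + 14 + 12 = 28 ≤ 28, payoff 5 + 11 + 10 = 26.
K + F + Y: cost 2 + 12 + 10 = 24 ≤ 28, payoff 5 + 10 + 14 = 29.
Best is K, T, and Y with total payoff 30.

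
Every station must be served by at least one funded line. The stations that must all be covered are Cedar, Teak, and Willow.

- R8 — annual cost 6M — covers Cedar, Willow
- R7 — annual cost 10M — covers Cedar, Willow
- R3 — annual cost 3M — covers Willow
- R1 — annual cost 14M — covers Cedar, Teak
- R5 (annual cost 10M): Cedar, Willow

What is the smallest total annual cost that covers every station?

17

The greedy cost-per-new-station heuristic would pick R8 and R1 for 20, but a cheaper cover exists.
Choose R3 and R1: together they cover Cedar, Teak, Willow — every station.
Total annual cost: 3 + 14 = 17.
No cover costs less than 17.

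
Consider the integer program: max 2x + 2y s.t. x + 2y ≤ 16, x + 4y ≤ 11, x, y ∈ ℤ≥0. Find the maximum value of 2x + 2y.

22

(x,y)=(11,0) is feasible, giving 22.
(x,y)=(10,0) is feasible, giving 20.
Maximum is 22 at (x,y)=(11,0).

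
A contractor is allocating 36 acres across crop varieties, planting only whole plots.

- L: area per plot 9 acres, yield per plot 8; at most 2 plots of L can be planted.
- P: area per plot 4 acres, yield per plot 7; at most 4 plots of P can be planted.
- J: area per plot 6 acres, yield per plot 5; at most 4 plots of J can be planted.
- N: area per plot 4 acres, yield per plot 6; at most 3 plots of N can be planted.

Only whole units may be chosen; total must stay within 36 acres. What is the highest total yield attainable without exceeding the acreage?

51

This is a bounded integer knapsack.
Take 4×P, 1×J, and 3×N: area 34 ≤ 36, yield 4·7 + 1·5 + 3·6 = 51.
P has the best ratio (7/4) and is taken to its limit of 4; remaining capacity is filled optimally with the others.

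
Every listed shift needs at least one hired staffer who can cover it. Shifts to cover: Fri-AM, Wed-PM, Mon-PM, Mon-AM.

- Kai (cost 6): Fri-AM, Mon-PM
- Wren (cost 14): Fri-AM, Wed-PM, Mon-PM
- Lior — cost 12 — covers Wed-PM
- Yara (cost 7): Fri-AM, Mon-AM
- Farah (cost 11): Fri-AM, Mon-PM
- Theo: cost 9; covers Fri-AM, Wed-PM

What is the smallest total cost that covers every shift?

21

The greedy cost-per-new-shift heuristic would pick Kai, Yara, and Theo for 22, but a cheaper cover exists.
Choose Wren and Yara: together they cover Fri-AM, Wed-PM, Mon-PM, Mon-AM — every shift.
Total cost: 14 + 7 = 21.
No cover costs less than 21.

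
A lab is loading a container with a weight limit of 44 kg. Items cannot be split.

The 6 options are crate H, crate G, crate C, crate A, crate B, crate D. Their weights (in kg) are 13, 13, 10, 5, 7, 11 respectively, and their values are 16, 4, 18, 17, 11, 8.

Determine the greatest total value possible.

62

crate H + crate G + crate C + crate A: weight 13 + 13 + 10 + 5 = 41 ≤ 44, value 16 + 4 + 18 + 17 = 55.
crate H + crate C + crate A + crate B: weight 13 + 10 + 5 + 7 = 35 ≤ 44, value 16 + 18 + 17 + 11 = 62.
crate H + crate C + crate A + crate D: weight 13 + 10 + 5 + 11 = 39 ≤ 44, value 16 + 18 + 17 + 8 = 59.
Best is crate H, crate C, crate A, and crate B with total value 62.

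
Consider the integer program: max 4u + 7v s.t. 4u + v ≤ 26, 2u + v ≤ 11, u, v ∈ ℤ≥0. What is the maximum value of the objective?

(u,v)=(0,11) is feasible, giving 77.
(u,v)=(0,10) is feasible, giving 70.
The best lattice point is (0,11), giving 77.

77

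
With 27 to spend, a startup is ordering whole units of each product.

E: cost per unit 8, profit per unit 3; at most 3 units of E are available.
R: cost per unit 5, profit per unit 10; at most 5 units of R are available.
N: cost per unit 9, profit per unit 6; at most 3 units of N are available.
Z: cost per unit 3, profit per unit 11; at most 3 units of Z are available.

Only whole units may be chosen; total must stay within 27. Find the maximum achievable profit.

Take 3×R and 3×Z: cost 24 ≤ 27, profit 3·10 + 3·11 = 63.
Z has the best ratio (11/3) and is taken to its limit of 3; remaining capacity is filled optimally with the others.

63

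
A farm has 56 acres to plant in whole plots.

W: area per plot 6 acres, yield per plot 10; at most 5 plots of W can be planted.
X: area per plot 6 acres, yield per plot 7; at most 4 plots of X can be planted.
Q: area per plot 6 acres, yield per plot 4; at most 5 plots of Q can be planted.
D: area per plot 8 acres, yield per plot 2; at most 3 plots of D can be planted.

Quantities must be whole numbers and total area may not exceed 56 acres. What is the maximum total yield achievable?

W has the best ratio (10/6); taking only W gives at most 5×10 = 50 (stopped by the supply cap of 5).
Mixing does better — 5×W and 4×X: area 54 ≤ 56, yield 5·10 + 4·7 = 78.

78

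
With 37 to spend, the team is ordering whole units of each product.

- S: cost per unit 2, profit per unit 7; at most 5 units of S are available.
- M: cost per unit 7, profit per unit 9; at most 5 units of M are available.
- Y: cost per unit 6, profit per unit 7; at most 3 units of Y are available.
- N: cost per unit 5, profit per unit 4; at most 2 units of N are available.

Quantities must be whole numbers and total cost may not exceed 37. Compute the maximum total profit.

69

Take 5×S, 3×M, and 1×Y: cost 37 ≤ 37, profit 5·7 + 3·9 + 1·7 = 69.
S has the best ratio (7/2) and is taken to its limit of 5; remaining capacity is filled optimally with the others.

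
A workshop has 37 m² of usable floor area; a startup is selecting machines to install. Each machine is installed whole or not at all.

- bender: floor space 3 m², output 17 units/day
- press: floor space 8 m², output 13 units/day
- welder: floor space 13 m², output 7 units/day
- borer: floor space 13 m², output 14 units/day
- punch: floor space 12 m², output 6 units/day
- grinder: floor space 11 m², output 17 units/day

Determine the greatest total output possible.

Allowing fractional choices, the relaxed optimum would be about 62.1, but machines are indivisible.
bender + press + punch + grinder: floor space 3 + 8 + 12 + 11 = 34 ≤ 37, output 17 + 13 + 6 + 17 = 53.
bender + press + welder + grinder: floor space 3 + 8 + 13 + 11 = 35 ≤ 37, output 17 + 13 + 7 + 17 = 54.
bender + press + borer + grinder: floor space 3 + 8 + 13 + 11 = 35 ≤ 37, output 17 + 13 + 14 + 17 = 61.
Best is bender, press, borer, and grinder with total output 61.

61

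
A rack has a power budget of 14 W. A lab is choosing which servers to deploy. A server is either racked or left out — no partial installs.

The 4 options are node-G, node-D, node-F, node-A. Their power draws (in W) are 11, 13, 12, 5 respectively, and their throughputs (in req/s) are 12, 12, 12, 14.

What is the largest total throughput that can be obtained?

Treat it as a binary knapsack problem.
Allowing fractional choices, the relaxed optimum would be about 23.8, but servers are indivisible.
node-G: power draw 11 ≤ 14, throughput 12.
node-A: power draw 5 ≤ 14, throughput 14.
Best is node-A with total throughput 14.

14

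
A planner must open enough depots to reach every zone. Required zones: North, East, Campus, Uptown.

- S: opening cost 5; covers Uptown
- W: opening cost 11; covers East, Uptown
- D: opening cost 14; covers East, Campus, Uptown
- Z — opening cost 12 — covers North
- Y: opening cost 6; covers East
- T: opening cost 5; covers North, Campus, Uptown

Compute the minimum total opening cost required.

Choose Y and T: together they cover North, East, Campus, Uptown — every zone.
Total opening cost: 6 + 5 = 11.

11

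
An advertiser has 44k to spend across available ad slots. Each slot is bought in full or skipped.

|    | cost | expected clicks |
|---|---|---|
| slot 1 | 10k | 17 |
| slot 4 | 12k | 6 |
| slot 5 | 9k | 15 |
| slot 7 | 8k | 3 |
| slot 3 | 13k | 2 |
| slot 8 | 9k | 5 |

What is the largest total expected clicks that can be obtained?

Allowing fractional choices, the relaxed optimum would be about 44.5, but ad slots are indivisible.
slot 1 + slot 4 + slot 5 + slot 7: cost 10 + 12 + 9 + 8 = 39 ≤ 44, expected clicks 17 + 6 + 15 + 3 = 41.
slot 1 + slot 4 + slot 5 + slot 8: cost 10 + 12 + 9 + 9 = 40 ≤ 44, expected clicks 17 + 6 + 15 + 5 = 43.
Best is slot 1, slot 4, slot 5, and slot 8 with total expected clicks 43.

43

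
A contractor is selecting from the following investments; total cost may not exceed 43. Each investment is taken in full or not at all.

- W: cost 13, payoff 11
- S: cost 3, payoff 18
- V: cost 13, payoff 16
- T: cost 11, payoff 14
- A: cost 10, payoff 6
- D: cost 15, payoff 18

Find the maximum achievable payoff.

66

Treat it as a binary knapsack problem.
S + V + T + D: cost 3 + 13 + 11 + 15 = 42 ≤ 43, payoff 18 + 16 + 14 + 18 = 66.
W + S + T + D: cost 13 + 3 + 11 + 15 = 42 ≤ 43, payoff 11 + 18 + 14 + 18 = 61.
Best is S, V, T, and D with total payoff 66.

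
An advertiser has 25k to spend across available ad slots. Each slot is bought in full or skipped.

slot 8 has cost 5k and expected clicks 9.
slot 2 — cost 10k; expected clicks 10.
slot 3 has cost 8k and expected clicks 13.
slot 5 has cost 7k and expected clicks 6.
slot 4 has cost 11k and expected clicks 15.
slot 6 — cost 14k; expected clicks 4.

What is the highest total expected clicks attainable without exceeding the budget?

slot 8 + slot 3 + slot 4: cost 5 + 8 + 11 = 24 ≤ 25, expected clicks 9 + 13 + 15 = 37.
slot 8 + slot 2 + slot 3: cost 5 + 10 + 8 = 23 ≤ 25, expected clicks 9 + 10 + 13 = 32.
slot 8 + slot 5 + slot 4: cost 5 + 7 + 11 = 23 ≤ 25, expected clicks 9 + 6 + 15 = 30.
Best is slot 8, slot 3, and slot 4 with total expected clicks 37.

37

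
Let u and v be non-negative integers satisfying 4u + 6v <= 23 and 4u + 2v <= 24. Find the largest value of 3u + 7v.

24

The continuous relaxation peaks at (0, 3.83) with value 26.83; rounding to a feasible lattice point costs some objective.
(u,v)=(1,3): 4·1+6·3=22≤23, 4·1+2·3=10≤24, objective 24.
(u,v)=(0,3): 4·0+6·3=18≤23, 4·0+2·3=6≤24, objective 21.
(u,v)=(2,2): 4·2+6·2=20≤23, 4·2+2·2=12≤24, objective 20.
Maximum is 24 at (u,v)=(1,3).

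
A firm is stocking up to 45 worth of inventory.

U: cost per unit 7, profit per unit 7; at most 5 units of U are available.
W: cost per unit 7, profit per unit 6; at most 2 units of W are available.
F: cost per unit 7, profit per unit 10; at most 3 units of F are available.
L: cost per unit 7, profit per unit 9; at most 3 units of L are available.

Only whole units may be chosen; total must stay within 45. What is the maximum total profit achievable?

This is a bounded integer knapsack.
3×F and 3×L: cost 42 ≤ 45, profit 3·10 + 3·9 = 57.
1×U, 3×F, and 2×L: cost 42 ≤ 45, profit 1·7 + 3·10 + 2·9 = 55.
Best is 57.

57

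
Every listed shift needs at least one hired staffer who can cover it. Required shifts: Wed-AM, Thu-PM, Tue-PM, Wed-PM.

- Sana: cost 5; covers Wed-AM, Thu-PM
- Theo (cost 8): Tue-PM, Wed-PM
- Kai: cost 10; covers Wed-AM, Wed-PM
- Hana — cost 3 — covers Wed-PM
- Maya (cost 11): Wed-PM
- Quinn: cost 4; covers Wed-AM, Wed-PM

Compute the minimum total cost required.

The greedy cost-per-new-shift heuristic would pick Quinn, Sana, and Theo for 17, but a cheaper cover exists.
Choose Sana and Theo: together they cover Wed-AM, Thu-PM, Tue-PM, Wed-PM — every shift.
Total cost: 5 + 8 = 13.
No cover costs less than 13.

13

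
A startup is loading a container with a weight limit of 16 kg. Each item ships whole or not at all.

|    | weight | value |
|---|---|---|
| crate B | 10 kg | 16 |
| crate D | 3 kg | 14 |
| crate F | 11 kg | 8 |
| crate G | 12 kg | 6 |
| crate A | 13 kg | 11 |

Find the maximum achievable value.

30

Allowing fractional choices, the relaxed optimum would be about 32.5, but items are indivisible.
crate D + crate A: weight 3 + 13 = 16 ≤ 16, value 14 + 11 = 25.
crate B + crate D: weight 10 + 3 = 13 ≤ 16, value 16 + 14 = 30.
Best is crate B and crate D with total value 30.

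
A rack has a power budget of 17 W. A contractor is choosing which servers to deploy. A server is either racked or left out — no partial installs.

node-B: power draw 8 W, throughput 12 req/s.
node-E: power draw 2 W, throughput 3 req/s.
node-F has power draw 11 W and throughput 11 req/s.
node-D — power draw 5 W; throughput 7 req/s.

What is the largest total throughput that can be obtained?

This is an integer program with binary decision variables.
Allowing fractional choices, the relaxed optimum would be about 24.0, but servers are indivisible.
node-B + node-E + node-D: power draw 8 + 2 + 5 = 15 ≤ 17, throughput 12 + 3 + 7 = 22.
node-B + node-D: power draw 8 + 5 = 13 ≤ 17, throughput 12 + 7 = 19.
node-F + node-D: power draw 11 + 5 = 16 ≤ 17, throughput 11 + 7 = 18.
Best is node-B, node-E, and node-D with total throughput 22.

22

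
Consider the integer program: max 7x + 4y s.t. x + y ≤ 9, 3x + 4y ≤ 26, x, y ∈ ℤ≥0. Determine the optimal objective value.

(x,y)=(8,0): 1·8+1·0=8≤9, 3·8+4·0=24≤26, objective 56.
(x,y)=(7,1): 1·7+1·1=8≤9, 3·7+4·1=25≤26, objective 53.
(x,y)=(7,0): 1·7+1·0=7≤9, 3·7+4·0=21≤26, objective 49.
Maximum is 56 at (x,y)=(8,0).

56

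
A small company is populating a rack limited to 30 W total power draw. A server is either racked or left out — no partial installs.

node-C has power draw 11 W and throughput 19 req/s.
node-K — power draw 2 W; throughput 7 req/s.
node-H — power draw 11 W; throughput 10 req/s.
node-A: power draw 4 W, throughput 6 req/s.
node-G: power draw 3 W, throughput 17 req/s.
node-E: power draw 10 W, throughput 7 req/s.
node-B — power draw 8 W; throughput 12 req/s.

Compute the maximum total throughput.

61

Allowing fractional choices, the relaxed optimum would be about 62.8, but servers are indivisible.
node-C + node-K + node-A + node-G + node-E: power draw 11 + 2 + 4 + 3 + 10 = 30 ≤ 30, throughput 19 + 7 + 6 + 17 + 7 = 56.
node-C + node-K + node-G + node-B: power draw 11 + 2 + 3 + 8 = 24 ≤ 30, throughput 19 + 7 + 17 + 12 = 55.
node-C + node-K + node-A + node-G + node-B: power draw 11 + 2 + 4 + 3 + 8 = 28 ≤ 30, throughput 19 + 7 + 6 + 17 + 12 = 61.
Best is node-C, node-K, node-A, node-G, and node-B with total throughput 61.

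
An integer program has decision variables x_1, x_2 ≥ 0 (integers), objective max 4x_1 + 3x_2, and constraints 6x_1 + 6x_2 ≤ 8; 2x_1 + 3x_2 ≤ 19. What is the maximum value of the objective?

4

The continuous relaxation peaks at (1.33, 0) with value 5.33; rounding to a feasible lattice point costs some objective.
(x_1,x_2)=(1,0): 6·1+6·0=6≤8, 2·1+3·0=2≤19, objective 4.
(x_1,x_2)=(0,1): 6·0+6·1=6≤8, 2·0+3·1=3≤19, objective 3.
(x_1,x_2)=(0,0): 6·0+6·0=0≤8, 2·0+3·0=0≤19, objective 0.
No feasible integer point exceeds 4.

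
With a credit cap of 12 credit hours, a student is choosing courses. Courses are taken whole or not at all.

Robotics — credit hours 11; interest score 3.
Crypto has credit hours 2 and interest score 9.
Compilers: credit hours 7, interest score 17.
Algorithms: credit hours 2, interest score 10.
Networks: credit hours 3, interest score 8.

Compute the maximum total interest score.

36

Take Crypto, Compilers, and Algorithms: credit hours 2 + 7 + 2 = 11 ≤ 12, interest score 9 + 17 + 10 = 36.
No other feasible combination does better.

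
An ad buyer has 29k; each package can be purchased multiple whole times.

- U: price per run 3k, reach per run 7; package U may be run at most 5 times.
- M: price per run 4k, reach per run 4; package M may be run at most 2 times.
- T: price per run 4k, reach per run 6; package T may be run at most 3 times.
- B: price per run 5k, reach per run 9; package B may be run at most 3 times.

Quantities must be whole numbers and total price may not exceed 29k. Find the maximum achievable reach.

59

This is a bounded integer knapsack.
U has the best ratio (7/3); taking only U gives at most 5×7 = 35 (stopped by the supply cap of 5).
Mixing does better — 5×U, 1×T, and 2×B: price 29 ≤ 29, reach 5·7 + 1·6 + 2·9 = 59.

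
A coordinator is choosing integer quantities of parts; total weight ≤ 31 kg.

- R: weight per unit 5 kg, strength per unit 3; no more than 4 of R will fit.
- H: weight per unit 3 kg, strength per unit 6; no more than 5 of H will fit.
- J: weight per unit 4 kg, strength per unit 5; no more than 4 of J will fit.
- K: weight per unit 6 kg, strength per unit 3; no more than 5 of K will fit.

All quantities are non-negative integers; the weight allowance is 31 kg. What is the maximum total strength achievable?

50

5×H and 3×J: weight 27 ≤ 31, strength 5·6 + 3·5 = 45.
5×H and 4×J: weight 31 ≤ 31, strength 5·6 + 4·5 = 50.
Best is 50.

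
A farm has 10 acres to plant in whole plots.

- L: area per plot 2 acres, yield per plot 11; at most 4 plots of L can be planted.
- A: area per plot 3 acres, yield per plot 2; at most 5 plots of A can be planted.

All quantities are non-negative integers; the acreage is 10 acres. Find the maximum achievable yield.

This is a bounded integer knapsack.
L has the best ratio (11/2); taking only L gives at most 4×11 = 44 (stopped by the supply cap of 4).
Optimal: 4×L: area 8 ≤ 10, yield 4·11 = 44.

44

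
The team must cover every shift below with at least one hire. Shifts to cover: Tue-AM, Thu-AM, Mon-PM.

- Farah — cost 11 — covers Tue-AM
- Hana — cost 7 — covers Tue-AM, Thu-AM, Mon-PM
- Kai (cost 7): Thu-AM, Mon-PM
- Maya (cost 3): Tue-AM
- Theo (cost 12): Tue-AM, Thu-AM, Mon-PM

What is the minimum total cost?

Hana alone covers Tue-AM, Thu-AM, Mon-PM — every shift.
Total cost: 7.
No cover costs less than 7.

7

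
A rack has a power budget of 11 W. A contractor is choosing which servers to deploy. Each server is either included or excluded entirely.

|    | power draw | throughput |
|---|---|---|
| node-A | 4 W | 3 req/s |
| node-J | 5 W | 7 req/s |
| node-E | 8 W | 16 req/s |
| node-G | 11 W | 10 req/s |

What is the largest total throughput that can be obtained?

16

Take node-E: power draw 8 ≤ 11, throughput 16.
No other feasible combination does better.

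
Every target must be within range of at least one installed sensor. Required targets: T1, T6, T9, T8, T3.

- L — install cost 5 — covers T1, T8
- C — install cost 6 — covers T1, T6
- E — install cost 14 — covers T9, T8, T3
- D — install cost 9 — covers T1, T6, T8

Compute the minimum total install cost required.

20

This is a weighted set-cover instance.
The greedy cost-per-new-target heuristic would pick L, C, and E for 25, but a cheaper cover exists.
Choose C and E: together they cover T1, T6, T9, T8, T3 — every target.
Total install cost: 6 + 14 = 20.
No cover costs less than 20.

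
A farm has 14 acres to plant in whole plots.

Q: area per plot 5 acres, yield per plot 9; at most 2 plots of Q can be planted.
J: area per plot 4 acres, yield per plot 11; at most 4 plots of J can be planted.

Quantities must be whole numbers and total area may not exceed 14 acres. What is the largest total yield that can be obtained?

3×J: area 12 ≤ 14, yield 3·11 = 33.
1×Q and 2×J: area 13 ≤ 14, yield 1·9 + 2·11 = 31.
Best is 33.

33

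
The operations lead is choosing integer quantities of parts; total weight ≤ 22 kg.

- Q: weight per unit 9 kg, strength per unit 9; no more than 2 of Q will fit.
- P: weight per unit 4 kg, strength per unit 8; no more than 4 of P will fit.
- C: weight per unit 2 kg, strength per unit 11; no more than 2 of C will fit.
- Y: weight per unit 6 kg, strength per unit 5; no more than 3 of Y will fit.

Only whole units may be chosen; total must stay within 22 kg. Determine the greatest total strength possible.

54

Take 4×P and 2×C: weight 20 ≤ 22, strength 4·8 + 2·11 = 54.
C has the best ratio (11/2) and is taken to its limit of 2; remaining capacity is filled optimally with the others.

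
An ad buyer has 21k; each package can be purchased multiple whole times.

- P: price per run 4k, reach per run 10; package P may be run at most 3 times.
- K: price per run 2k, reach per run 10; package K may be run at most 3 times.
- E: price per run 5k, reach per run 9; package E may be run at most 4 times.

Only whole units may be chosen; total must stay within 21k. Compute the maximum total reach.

60

K has the best ratio (10/2); taking only K gives at most 3×10 = 30 (stopped by the supply cap of 3).
Mixing does better — 3×P and 3×K: price 18 ≤ 21, reach 3·10 + 3·10 = 60.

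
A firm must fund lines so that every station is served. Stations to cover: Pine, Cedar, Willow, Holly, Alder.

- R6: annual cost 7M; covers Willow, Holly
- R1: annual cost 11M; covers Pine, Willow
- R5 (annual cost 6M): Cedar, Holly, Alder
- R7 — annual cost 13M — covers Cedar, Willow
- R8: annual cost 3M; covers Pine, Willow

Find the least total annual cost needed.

9

Choose R5 and R8: together they cover Pine, Cedar, Willow, Holly, Alder — every station.
Total annual cost: 6 + 3 = 9.
No cover costs less than 9.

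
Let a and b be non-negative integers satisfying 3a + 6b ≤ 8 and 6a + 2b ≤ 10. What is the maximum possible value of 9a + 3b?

9

Relaxing integrality, the LP optimum is 15.00 at (a,b) = (1.67, 0), which is not an integer point.
(a,b)=(1,0): 3·1+6·0=3≤8, 6·1+2·0=6≤10, objective 9.
(a,b)=(0,1): 3·0+6·1=6≤8, 6·0+2·1=2≤10, objective 3.
(a,b)=(0,0): 3·0+6·0=0≤8, 6·0+2·0=0≤10, objective 0.
Maximum is 9 at (a,b)=(1,0).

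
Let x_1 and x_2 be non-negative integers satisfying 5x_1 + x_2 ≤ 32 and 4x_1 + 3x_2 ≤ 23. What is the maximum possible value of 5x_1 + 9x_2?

(x_1,x_2)=(0,7): 5·0+1·7=7≤32, 4·0+3·7=21≤23, objective 63.
(x_1,x_2)=(1,6): 5·1+1·6=11≤32, 4·1+3·6=22≤23, objective 59.
(x_1,x_2)=(0,6): 5·0+1·6=6≤32, 4·0+3·6=18≤23, objective 54.
The best lattice point is (0,7), giving 63.

63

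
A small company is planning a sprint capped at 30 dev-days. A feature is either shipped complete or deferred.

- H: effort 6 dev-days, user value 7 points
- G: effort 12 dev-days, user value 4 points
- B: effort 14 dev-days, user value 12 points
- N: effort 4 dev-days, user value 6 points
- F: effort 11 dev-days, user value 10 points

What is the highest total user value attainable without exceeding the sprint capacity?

B + N + F: effort 14 + 4 + 11 = 29 ≤ 30, user value 12 + 6 + 10 = 28.
H + B + N: effort 6 + 14 + 4 = 24 ≤ 30, user value 7 + 12 + 6 = 25.
Best is B, N, and F with total user value 28.

28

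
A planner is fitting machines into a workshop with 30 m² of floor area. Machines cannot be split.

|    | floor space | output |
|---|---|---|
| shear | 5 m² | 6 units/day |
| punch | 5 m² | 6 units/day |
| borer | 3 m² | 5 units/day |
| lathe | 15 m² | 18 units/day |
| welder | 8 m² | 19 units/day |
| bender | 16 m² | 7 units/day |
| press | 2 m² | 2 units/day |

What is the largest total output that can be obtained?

shear + lathe + welder + press: floor space 5 + 15 + 8 + 2 = 30 ≤ 30, output 6 + 18 + 19 + 2 = 45.
punch + lathe + welder + press: floor space 5 + 15 + 8 + 2 = 30 ≤ 30, output 6 + 18 + 19 + 2 = 45.
The maximum output is 45; one optimal choice is shear, lathe, welder, and press.

45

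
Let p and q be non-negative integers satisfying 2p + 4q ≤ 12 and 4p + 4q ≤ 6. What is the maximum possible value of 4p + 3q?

The continuous relaxation peaks at (1.5, 0) with value 6.00; rounding to a feasible lattice point costs some objective.
(p,q)=(1,0): 2·1+4·0=2≤12, 4·1+4·0=4≤6, objective 4.
(p,q)=(0,1): 2·0+4·1=4≤12, 4·0+4·1=4≤6, objective 3.
(p,q)=(0,0): 2·0+4·0=0≤12, 4·0+4·0=0≤6, objective 0.
No feasible integer point exceeds 4.

4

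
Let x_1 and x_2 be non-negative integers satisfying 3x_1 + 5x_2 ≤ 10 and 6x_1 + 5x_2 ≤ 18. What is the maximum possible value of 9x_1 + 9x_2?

The continuous relaxation peaks at (2.67, 0.4) with value 27.60; rounding to a feasible lattice point costs some objective.
(x_1,x_2)=(3,0): 3·3+5·0=9≤10, 6·3+5·0=18≤18, objective 27.
(x_1,x_2)=(1,1): 3·1+5·1=8≤10, 6·1+5·1=11≤18, objective 18.
The best lattice point is (3,0), giving 27.

27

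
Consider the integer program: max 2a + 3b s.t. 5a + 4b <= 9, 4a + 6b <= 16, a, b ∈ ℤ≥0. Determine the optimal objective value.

(a,b)=(0,2): 5·0+4·2=8≤9, 4·0+6·2=12≤16, objective 6.
(a,b)=(1,1): 5·1+4·1=9≤9, 4·1+6·1=10≤16, objective 5.
(a,b)=(0,1): 5·0+4·1=4≤9, 4·0+6·1=6≤16, objective 3.
No feasible integer point exceeds 6.

6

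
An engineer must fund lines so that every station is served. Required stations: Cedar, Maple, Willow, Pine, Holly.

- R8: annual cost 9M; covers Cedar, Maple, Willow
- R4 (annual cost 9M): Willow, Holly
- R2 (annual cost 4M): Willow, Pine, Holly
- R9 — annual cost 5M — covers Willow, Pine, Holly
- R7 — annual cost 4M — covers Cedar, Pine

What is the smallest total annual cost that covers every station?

13

Choose R8 and R2: together they cover Cedar, Maple, Willow, Pine, Holly — every station.
Total annual cost: 9 + 4 = 13.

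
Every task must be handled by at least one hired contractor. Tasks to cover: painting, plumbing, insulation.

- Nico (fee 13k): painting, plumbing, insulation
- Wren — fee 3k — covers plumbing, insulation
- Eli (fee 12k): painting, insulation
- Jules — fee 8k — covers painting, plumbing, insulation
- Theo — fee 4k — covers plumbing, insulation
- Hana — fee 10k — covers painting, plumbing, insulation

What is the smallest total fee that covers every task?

8

The greedy cost-per-new-task heuristic would pick Wren and Jules for 11, but a cheaper cover exists.
Jules alone covers painting, plumbing, insulation — every task.
Total fee: 8.
No cover costs less than 8.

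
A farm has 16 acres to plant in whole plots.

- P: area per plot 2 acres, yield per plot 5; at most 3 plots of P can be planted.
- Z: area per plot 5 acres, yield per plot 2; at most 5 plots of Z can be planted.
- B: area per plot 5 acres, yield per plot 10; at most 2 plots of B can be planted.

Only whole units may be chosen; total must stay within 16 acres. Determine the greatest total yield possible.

P has the best ratio (5/2); taking only P gives at most 3×5 = 15 (stopped by the supply cap of 3).
Mixing does better — 3×P and 2×B: area 16 ≤ 16, yield 3·5 + 2·10 = 35.

35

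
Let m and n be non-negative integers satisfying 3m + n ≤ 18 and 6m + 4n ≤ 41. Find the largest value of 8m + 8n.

(m,n)=(0,10): 3·0+1·10=10≤18, 6·0+4·10=40≤41, objective 80.
(m,n)=(0,9): 3·0+1·9=9≤18, 6·0+4·9=36≤41, objective 72.
Maximum is 80 at (m,n)=(0,10).

80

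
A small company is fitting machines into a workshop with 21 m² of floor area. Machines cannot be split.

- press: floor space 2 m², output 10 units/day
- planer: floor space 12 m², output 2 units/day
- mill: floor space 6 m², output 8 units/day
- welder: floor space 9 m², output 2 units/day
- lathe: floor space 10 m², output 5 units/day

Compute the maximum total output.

Treat it as a binary knapsack problem.
press + mill + lathe: floor space 2 + 6 + 10 = 18 ≤ 21, output 10 + 8 + 5 = 23.
press + planer + mill: floor space 2 + 12 + 6 = 20 ≤ 21, output 10 + 2 + 8 = 20.
press + mill + welder: floor space 2 + 6 + 9 = 17 ≤ 21, output 10 + 8 + 2 = 20.
Best is press, mill, and lathe with total output 23.

23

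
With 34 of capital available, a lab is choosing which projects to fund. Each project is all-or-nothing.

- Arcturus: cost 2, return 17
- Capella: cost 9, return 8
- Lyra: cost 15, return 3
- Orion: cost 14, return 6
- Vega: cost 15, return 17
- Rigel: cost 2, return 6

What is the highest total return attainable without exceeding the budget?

Allowing fractional choices, the relaxed optimum would be about 50.6, but projects are indivisible.
Arcturus + Lyra + Vega + Rigel: cost 2 + 15 + 15 + 2 = 34 ≤ 34, return 17 + 3 + 17 + 6 = 43.
Arcturus + Orion + Vega + Rigel: cost 2 + 14 + 15 + 2 = 33 ≤ 34, return 17 + 6 + 17 + 6 = 46.
Arcturus + Capella + Vega + Rigel: cost 2 + 9 + 15 + 2 = 28 ≤ 34, return 17 + 8 + 17 + 6 = 48.
Best is Arcturus, Capella, Vega, and Rigel with total return 48.

48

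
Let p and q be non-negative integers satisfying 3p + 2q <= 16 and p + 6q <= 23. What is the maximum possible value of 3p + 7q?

30

(p,q)=(3,3): 3·3+2·3=15≤16, 1·3+6·3=21≤23, objective 30.
(p,q)=(2,3): 3·2+2·3=12≤16, 1·2+6·3=20≤23, objective 27.
(p,q)=(4,2): 3·4+2·2=16≤16, 1·4+6·2=16≤23, objective 26.
The best lattice point is (3,3), giving 30.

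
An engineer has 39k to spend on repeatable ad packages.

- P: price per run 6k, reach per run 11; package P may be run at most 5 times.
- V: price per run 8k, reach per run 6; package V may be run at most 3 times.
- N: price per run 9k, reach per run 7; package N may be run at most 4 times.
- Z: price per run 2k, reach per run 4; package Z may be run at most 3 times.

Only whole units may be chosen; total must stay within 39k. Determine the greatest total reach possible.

67

This is a bounded integer knapsack.
Z has the best ratio (4/2); taking only Z gives at most 3×4 = 12 (stopped by the supply cap of 3).
Mixing does better — 5×P and 3×Z: price 36 ≤ 39, reach 5·11 + 3·4 = 67.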